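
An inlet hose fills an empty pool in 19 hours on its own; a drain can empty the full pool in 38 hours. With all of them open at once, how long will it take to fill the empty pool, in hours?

Net rate = 1/19 − 1/38 = (2 − 1)/38 = 1/38 per hour.
Filling time = 1 ÷ (1/38) = 38 hours.

38 hours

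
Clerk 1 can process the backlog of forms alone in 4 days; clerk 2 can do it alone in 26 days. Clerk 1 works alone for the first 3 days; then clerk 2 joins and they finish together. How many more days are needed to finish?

13/15 days

In 3 days clerk 1 does 3/4 of the job, leaving 1/4.
Clerk 1 and clerk 2 together work at 15/52 per day, so finishing takes 1/4 ÷ 15/52 = 13/15 days.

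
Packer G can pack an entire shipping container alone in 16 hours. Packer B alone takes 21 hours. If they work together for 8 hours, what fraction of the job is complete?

37/42

Combined rate: 1/16 + 1/21 = (21 + 16)/336 = 37/336 per hour.
In 8 hours they complete 8·37/336 = 37/42 of the job.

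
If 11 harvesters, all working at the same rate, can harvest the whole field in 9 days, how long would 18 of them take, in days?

11/2 days

Total work is 11·9 = 99 harvester-days.
With 18 harvesters: 99/18 = 11/2 days.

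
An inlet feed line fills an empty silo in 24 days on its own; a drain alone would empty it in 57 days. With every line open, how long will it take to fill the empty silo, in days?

Net rate = 1/24 − 1/57 = (19 − 8)/456 = 11/456 per day.
Filling time = 1 ÷ (11/456) = 456/11 days.

456/11 days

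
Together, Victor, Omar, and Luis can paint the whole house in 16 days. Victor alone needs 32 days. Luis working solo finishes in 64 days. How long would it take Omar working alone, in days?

Combined rate is 1/16 per day.
Known contribution: 1/32 + 1/64 = (2 + 1)/64 = 3/64 per day.
So Omar's rate is 1/16 − 3/64 = 1/64, meaning 64 days alone.

64 days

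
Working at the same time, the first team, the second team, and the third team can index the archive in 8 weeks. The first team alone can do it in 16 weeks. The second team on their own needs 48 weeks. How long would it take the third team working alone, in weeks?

Combined rate is 1/8 per week.
Known contribution: 1/16 + 1/48 = (3 + 1)/48 = 4/48 = 1/12 per week.
So the third team's rate is 1/8 − 1/12 = 1/24, meaning 24 weeks alone.

24 weeks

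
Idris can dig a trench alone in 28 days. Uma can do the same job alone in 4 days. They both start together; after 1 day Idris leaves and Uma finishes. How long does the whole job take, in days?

In the first 1 day the combined rate is 2/7, so 2/7 of the job is done, leaving 5/7.
After Idris leaves the rate is 1/4 per day; the remaining 5/7 takes 20/7 days.
Total = 1 + 20/7 = 27/7 days.

27/7 days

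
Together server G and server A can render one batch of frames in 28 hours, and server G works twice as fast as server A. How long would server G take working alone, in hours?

Let server A's rate be r; then server G's rate is 2r, so together (2 + 1)r = 3r = 1/28.
Thus r = 1/84 per hour.
Server A alone: 84 hours; server G alone: 42 hours.

42 hours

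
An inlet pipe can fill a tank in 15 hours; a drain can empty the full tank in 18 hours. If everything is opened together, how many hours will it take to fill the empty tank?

Net rate = 1/15 − 1/18 = (6 − 5)/90 = 1/90 per hour.
Filling time = 1 ÷ (1/90) = 90 hours.

90 hours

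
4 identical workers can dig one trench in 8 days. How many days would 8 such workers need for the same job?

4 days

Total work is 4·8 = 32 worker-days.
With 8 workers: 32/8 = 4 days.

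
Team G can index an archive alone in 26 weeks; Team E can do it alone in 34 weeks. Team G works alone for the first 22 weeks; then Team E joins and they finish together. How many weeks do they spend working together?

In 22 weeks Team G does 22/26 = 11/13 of the job, leaving 2/13.
Team G and Team E together work at 15/221 per week, so finishing takes 2/13 ÷ 15/221 = 34/15 weeks.

34/15 weeks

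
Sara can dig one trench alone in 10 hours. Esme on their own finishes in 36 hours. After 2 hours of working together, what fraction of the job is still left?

Combined rate: 1/10 + 1/36 = (18 + 5)/180 = 23/180 per hour.
In 2 hours they complete 2·23/180 = 23/90 of the job.
So 67/90 remains.

67/90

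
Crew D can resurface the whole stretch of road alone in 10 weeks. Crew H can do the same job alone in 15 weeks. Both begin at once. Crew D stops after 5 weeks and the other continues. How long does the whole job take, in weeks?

In the first 5 weeks the combined rate is 1/6, so 5/6 of the job is done, leaving 1/6.
After Crew D leaves the rate is 1/15 per week; the remaining 1/6 takes 5/2 weeks.
Total = 5 + 5/2 = 15/2 weeks.

15/2 weeks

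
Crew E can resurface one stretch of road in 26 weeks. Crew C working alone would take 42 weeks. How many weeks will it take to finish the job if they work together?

Combined rate: 1/26 + 1/42 = (21 + 13)/546 = 34/546 = 17/273 per week.
Time = 1 ÷ (17/273) = 273/17 weeks.

273/17 weeks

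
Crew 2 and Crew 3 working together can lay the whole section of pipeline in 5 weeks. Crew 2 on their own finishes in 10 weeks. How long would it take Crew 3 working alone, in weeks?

10 weeks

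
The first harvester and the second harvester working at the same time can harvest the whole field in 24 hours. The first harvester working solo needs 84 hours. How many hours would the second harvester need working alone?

168/5 hours

Combined rate is 1/24 per hour.
Known contribution: 1/84 per hour.
So the second harvester's rate is 1/24 − 1/84 = 5/168, meaning 168/5 hours alone.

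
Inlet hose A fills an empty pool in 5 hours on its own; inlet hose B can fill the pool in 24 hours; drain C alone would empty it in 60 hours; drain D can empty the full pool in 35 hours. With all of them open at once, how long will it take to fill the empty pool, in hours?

56/11 hours

Net rate = 1/5 + 1/24 − 1/60 − 1/35 = (168 + 35 − 14 − 24)/840 = 165/840 = 11/56 per hour.
Filling time = 1 ÷ (11/56) = 56/11 hours.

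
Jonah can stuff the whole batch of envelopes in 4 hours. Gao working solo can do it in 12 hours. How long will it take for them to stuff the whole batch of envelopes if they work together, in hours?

Combined rate: 1/4 + 1/12 = (3 + 1)/12 = 4/12 = 1/3 per hour.
Time = 1 ÷ (1/3) = 3 hours.

3 hours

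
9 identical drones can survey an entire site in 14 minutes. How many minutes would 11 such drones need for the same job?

126/11 minutes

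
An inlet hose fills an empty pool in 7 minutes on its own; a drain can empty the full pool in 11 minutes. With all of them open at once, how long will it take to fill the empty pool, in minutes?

77/4 minutes

Net rate = 1/7 − 1/11 = (11 − 7)/77 = 4/77 per minute.
Filling time = 1 ÷ (4/77) = 77/4 minutes.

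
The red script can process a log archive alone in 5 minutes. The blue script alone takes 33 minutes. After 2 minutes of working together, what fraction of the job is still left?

Combined rate: 1/5 + 1/33 = (33 + 5)/165 = 38/165 per minute.
In 2 minutes they complete 2·38/165 = 76/165 of the job.
So 89/165 remains.

89/165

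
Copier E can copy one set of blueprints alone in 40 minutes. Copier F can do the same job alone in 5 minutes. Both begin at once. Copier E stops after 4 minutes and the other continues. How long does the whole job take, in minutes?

9/2 minutes

In the first 4 minutes the combined rate is 9/40, so 9/10 of the job is done, leaving 1/10.
After Copier E leaves the rate is 1/5 per minute; the remaining 1/10 takes 1/2 minutes.
Total = 4 + 1/2 = 9/2 minutes.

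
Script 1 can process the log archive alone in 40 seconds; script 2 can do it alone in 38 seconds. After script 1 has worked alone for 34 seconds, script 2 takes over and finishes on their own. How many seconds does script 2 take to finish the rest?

In 34 seconds script 1 does 34/40 = 17/20 of the job, leaving 3/20.
Script 2 works at 1/38 per second, so finishing takes 3/20 ÷ 1/38 = 57/10 seconds.

57/10 seconds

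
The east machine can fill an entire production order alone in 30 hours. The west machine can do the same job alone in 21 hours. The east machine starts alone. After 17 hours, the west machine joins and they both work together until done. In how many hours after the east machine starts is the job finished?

380/17 hours

In the first 17 hours the east machine alone does 17/30 of the job, leaving 13/30.
Once everyone is working, combined rate: 1/30 + 1/21 = (7 + 10)/210 = 17/210 per hour.
Remaining 13/30 at 17/210 per hour takes 91/17 hours.
Total from the start = 17 + 91/17 = 380/17 hours.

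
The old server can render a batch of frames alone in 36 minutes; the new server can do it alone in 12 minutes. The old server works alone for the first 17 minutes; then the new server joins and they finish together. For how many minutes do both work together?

19/4 minutes

In 17 minutes the old server does 17/36 of the job, leaving 19/36.
The old server and the new server together work at 1/9 per minute, so finishing takes 19/36 ÷ 1/9 = 19/4 minutes.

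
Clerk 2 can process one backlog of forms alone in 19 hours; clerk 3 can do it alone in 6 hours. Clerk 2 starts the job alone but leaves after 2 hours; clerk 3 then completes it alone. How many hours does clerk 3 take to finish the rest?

102/19 hours

In 2 hours clerk 2 does 2/19 of the job, leaving 17/19.
Clerk 3 works at 1/6 per hour, so finishing takes 17/19 ÷ 1/6 = 102/19 hours.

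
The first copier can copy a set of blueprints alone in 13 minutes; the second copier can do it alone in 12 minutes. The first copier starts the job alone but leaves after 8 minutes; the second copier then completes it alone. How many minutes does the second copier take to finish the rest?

In 8 minutes the first copier does 8/13 of the job, leaving 5/13.
The second copier works at 1/12 per minute, so finishing takes 5/13 ÷ 1/12 = 60/13 minutes.

60/13 minutes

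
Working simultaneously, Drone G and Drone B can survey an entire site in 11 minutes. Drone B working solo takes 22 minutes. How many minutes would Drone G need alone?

22 minutes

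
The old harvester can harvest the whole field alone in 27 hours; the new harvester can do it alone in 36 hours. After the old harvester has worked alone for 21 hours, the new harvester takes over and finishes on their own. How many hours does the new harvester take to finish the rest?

8 hours

In 21 hours the old harvester does 21/27 = 7/9 of the job, leaving 2/9.
The new harvester works at 1/36 per hour, so finishing takes 2/9 ÷ 1/36 = 8 hours.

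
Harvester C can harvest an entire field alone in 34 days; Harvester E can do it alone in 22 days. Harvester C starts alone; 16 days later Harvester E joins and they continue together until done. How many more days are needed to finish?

In 16 days Harvester C does 16/34 = 8/17 of the job, leaving 9/17.
Harvester C and Harvester E together work at 14/187 per day, so finishing takes 9/17 ÷ 14/187 = 99/14 days.

99/14 days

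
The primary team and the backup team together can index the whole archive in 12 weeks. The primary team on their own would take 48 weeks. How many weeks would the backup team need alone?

16 weeks

Combined rate is 1/12 per week.
Known contribution: 1/48 per week.
So the backup team's rate is 1/12 − 1/48 = 1/16, meaning 16 weeks alone.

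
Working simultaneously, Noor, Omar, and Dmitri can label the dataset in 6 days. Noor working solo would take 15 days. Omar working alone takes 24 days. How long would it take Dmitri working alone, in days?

Combined rate is 1/6 per day.
Known contribution: 1/15 + 1/24 = (8 + 5)/120 = 13/120 per day.
So Dmitri's rate is 1/6 − 13/120 = 7/120, meaning 120/7 days alone.

120/7 days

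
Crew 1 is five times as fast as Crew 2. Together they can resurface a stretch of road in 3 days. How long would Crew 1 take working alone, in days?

18/5 days

Let Crew 2's rate be r; then Crew 1's rate is 5r, so together (5 + 1)r = 6r = 1/3.
Thus r = 1/18 per day.
Crew 2 alone: 18 days; Crew 1 alone: 18/5 days.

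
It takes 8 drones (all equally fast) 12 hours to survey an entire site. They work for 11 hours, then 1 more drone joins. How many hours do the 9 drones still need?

One drone does 1/96 of the job per hour.
After 11 hours with 8 drones, 11/12 is done (1/12 left).
With 9 drones the rate is 9/96 = 3/32, so the rest takes 1/12 ÷ 3/32 = 8/9 hours.

8/9 hours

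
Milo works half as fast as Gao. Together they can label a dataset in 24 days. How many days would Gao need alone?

36 days

Let Gao's rate be r; then Milo's rate is (1/2)r, so together (1/2 + 1)r = (3/2)r = 1/24.
Thus r = 1/36 per day.
Gao alone: 36 days; Milo alone: 72 days.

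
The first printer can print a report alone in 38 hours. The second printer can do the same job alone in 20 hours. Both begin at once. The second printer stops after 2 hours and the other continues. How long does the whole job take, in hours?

171/5 hours

In the first 2 hours the combined rate is 29/380, so 29/190 of the job is done, leaving 161/190.
After the second printer leaves the rate is 1/38 per hour; the remaining 161/190 takes 161/5 hours.
Total = 2 + 161/5 = 171/5 hours.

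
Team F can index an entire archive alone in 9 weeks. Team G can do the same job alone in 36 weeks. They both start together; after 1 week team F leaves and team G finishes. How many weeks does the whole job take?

32 weeks

In the first 1 week the combined rate is 5/36, so 5/36 of the job is done, leaving 31/36.
After team F leaves the rate is 1/36 per week; the remaining 31/36 takes 31 weeks.
Total = 1 + 31 = 32 weeks.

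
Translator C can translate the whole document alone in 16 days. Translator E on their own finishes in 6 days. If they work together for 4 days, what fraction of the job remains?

Combined rate: 1/16 + 1/6 = (3 + 8)/48 = 11/48 per day.
In 4 days they complete 4·11/48 = 11/12 of the job.
So 1/12 remains.

1/12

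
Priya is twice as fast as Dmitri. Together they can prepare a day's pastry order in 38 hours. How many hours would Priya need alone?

57 hours

Let Dmitri's rate be r; then Priya's rate is 2r, so together (2 + 1)r = 3r = 1/38.
Thus r = 1/114 per hour.
Dmitri alone: 114 hours; Priya alone: 57 hours.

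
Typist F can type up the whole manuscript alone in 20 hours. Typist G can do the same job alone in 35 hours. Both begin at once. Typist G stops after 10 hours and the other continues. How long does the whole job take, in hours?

100/7 hours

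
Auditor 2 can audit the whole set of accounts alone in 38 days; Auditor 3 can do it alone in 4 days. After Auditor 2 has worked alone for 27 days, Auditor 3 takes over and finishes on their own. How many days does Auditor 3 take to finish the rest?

22/19 days

In 27 days Auditor 2 does 27/38 of the job, leaving 11/38.
Auditor 3 works at 1/4 per day, so finishing takes 11/38 ÷ 1/4 = 22/19 days.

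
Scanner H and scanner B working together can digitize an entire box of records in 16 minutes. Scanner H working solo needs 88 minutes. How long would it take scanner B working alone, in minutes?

176/9 minutes

Combined rate is 1/16 per minute.
Known contribution: 1/88 per minute.
So scanner B's rate is 1/16 − 1/88 = 9/176, meaning 176/9 minutes alone.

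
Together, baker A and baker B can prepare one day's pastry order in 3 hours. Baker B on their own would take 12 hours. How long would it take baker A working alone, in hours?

Combined rate is 1/3 per hour.
Known contribution: 1/12 per hour.
So baker A's rate is 1/3 − 1/12 = 1/4, meaning 4 hours alone.

4 hours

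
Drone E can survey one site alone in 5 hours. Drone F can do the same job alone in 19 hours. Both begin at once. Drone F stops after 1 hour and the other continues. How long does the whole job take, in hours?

90/19 hours

In the first 1 hour the combined rate is 24/95, so 24/95 of the job is done, leaving 71/95.
After Drone F leaves the rate is 1/5 per hour; the remaining 71/95 takes 71/19 hours.
Total = 1 + 71/19 = 90/19 hours.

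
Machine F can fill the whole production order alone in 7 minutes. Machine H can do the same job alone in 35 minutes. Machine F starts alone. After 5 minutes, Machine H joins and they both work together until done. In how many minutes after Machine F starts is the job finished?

In the first 5 minutes Machine F alone does 5/7 of the job, leaving 2/7.
Once everyone is working, combined rate: 1/7 + 1/35 = (5 + 1)/35 = 6/35 per minute.
Remaining 2/7 at 6/35 per minute takes 5/3 minutes.
Total from the start = 5 + 5/3 = 20/3 minutes.

20/3 minutes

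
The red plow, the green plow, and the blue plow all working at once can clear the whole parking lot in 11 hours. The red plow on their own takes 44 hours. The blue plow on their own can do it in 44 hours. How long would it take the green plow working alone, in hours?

Combined rate is 1/11 per hour.
Known contribution: 1/44 + 1/44 = (1 + 1)/44 = 2/44 = 1/22 per hour.
So the green plow's rate is 1/11 − 1/22 = 1/22, meaning 22 hours alone.

22 hours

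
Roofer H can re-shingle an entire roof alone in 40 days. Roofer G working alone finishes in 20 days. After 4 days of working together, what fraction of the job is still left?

7/10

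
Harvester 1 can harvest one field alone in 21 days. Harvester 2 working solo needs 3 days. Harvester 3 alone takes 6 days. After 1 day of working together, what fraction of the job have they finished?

Combined rate: 1/21 + 1/3 + 1/6 = (2 + 14 + 7)/42 = 23/42 per day.
In 1 day they complete 1·23/42 = 23/42 of the job.

23/42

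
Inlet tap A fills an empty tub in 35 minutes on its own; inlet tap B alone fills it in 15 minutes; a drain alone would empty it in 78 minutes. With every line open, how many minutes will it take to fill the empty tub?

182/15 minutes

Net rate = 1/35 + 1/15 − 1/78 = (78 + 182 − 35)/2730 = 225/2730 = 15/182 per minute.
Filling time = 1 ÷ (15/182) = 182/15 minutes.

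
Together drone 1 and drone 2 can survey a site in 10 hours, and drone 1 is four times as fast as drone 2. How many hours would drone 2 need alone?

50 hours

Let drone 2's rate be r; then drone 1's rate is 4r, so together (4 + 1)r = 5r = 1/10.
Thus r = 1/50 per hour.
Drone 2 alone: 50 hours; drone 1 alone: 25/2 hours.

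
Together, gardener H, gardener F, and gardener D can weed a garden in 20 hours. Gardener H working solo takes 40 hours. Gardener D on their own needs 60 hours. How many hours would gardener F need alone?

Combined rate is 1/20 per hour.
Known contribution: 1/40 + 1/60 = (3 + 2)/120 = 5/120 = 1/24 per hour.
So gardener F's rate is 1/20 − 1/24 = 1/120, meaning 120 hours alone.

120 hours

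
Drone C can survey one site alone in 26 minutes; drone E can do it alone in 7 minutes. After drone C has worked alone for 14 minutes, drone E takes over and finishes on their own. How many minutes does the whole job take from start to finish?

In 14 minutes drone C does 14/26 = 7/13 of the job, leaving 6/13.
Drone E works at 1/7 per minute, so finishing takes 6/13 ÷ 1/7 = 42/13 minutes.
Total time = 14 + 42/13 = 224/13 minutes.

224/13 minutes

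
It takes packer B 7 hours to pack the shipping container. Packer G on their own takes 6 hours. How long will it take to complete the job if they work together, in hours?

With two workers the combined time is the product over the sum: 7·6/(7+6) = 42/13 hours.

42/13 hours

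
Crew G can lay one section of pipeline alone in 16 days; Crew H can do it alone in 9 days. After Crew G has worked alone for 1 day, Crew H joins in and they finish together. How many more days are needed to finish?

27/5 days

In 1 day Crew G does 1/16 of the job, leaving 15/16.
Crew G and Crew H together work at 25/144 per day, so finishing takes 15/16 ÷ 25/144 = 27/5 days.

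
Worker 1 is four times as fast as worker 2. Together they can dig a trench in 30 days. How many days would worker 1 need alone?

75/2 days

Let worker 2's rate be r; then worker 1's rate is 4r, so together (4 + 1)r = 5r = 1/30.
Thus r = 1/150 per day.
Worker 2 alone: 150 days; worker 1 alone: 75/2 days.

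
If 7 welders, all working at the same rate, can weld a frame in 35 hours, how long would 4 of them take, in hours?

Total work is 7·35 = 245 welder-hours.
With 4 welders: 245/4 hours.

245/4 hours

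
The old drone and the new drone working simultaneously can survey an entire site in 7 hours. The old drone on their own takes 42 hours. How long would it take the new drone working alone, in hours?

42/5 hours

Combined rate is 1/7 per hour.
Known contribution: 1/42 per hour.
So the new drone's rate is 1/7 − 1/42 = 5/42, meaning 42/5 hours alone.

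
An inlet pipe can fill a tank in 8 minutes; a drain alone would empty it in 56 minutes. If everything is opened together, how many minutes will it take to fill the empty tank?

Net rate = 1/8 − 1/56 = (7 − 1)/56 = 6/56 = 3/28 per minute.
Filling time = 1 ÷ (3/28) = 28/3 minutes.

28/3 minutes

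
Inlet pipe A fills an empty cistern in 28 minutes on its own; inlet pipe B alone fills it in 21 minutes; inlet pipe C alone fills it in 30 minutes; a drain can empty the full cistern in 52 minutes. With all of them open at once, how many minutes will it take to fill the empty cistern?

195/19 minutes

Net rate = 1/28 + 1/21 + 1/30 − 1/52 = (195 + 260 + 182 − 105)/5460 = 532/5460 = 19/195 per minute.
Filling time = 1 ÷ (19/195) = 195/19 minutes.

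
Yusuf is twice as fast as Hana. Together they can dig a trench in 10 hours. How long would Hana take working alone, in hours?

Let Hana's rate be r; then Yusuf's rate is 2r, so together (2 + 1)r = 3r = 1/10.
Thus r = 1/30 per hour.
Hana alone: 30 hours; Yusuf alone: 15 hours.

30 hours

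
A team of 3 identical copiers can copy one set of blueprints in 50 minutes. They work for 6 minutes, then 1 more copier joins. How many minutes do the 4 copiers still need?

33 minutes

One copier does 1/150 of the job per minute.
After 6 minutes with 3 copiers, 3/25 is done (22/25 left).
With 4 copiers the rate is 4/150 = 2/75, so the rest takes 22/25 ÷ 2/75 = 33 minutes.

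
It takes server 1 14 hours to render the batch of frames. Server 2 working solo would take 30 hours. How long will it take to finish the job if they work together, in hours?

105/11 hours

Combined rate: 1/14 + 1/30 = (15 + 7)/210 = 22/210 = 11/105 per hour.
Time = 1 ÷ (11/105) = 105/11 hours.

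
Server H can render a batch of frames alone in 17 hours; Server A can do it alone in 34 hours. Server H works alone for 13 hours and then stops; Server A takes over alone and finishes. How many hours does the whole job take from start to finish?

In 13 hours Server H does 13/17 of the job, leaving 4/17.
Server A works at 1/34 per hour, so finishing takes 4/17 ÷ 1/34 = 8 hours.
Total time = 13 + 8 = 21 hours.

21 hours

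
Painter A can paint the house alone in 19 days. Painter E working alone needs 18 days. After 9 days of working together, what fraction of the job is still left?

Combined rate: 1/19 + 1/18 = (18 + 19)/342 = 37/342 per day.
In 9 days they complete 9·37/342 = 37/38 of the job.
So 1/38 remains.

1/38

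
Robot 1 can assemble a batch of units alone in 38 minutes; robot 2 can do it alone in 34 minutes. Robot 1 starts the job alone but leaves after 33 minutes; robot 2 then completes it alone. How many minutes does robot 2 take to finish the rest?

In 33 minutes robot 1 does 33/38 of the job, leaving 5/38.
Robot 2 works at 1/34 per minute, so finishing takes 5/38 ÷ 1/34 = 85/19 minutes.

85/19 minutes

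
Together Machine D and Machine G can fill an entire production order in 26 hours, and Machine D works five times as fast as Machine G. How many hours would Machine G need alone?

156 hours

Let Machine G's rate be r; then Machine D's rate is 5r, so together (5 + 1)r = 6r = 1/26.
Thus r = 1/156 per hour.
Machine G alone: 156 hours; Machine D alone: 156/5 hours.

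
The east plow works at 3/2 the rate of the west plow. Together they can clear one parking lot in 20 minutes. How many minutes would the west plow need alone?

50 minutes

Let the west plow's rate be r; then the east plow's rate is (3/2)r, so together (3/2 + 1)r = (5/2)r = 1/20.
Thus r = 1/50 per minute.
The west plow alone: 50 minutes; the east plow alone: 100/3 minutes.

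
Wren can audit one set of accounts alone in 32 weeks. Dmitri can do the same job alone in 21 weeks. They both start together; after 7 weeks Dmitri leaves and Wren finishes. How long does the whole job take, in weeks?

64/3 weeks

In the first 7 weeks the combined rate is 53/672, so 53/96 of the job is done, leaving 43/96.
After Dmitri leaves the rate is 1/32 per week; the remaining 43/96 takes 43/3 weeks.
Total = 7 + 43/3 = 64/3 weeks.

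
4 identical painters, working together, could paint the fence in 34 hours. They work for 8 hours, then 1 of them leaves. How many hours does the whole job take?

One painter does 1/136 of the job per hour.
After 8 hours with 4 painters, 4/17 is done (13/17 left).
With 3 painters the rate is 3/136, so the rest takes 13/17 ÷ 3/136 = 104/3 hours.
Total = 8 + 104/3 = 128/3 hours.

128/3 hours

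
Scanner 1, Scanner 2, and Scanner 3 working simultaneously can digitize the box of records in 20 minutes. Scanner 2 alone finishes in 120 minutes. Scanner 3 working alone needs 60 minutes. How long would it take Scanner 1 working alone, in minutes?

Combined rate is 1/20 per minute.
Known contribution: 1/120 + 1/60 = (1 + 2)/120 = 3/120 = 1/40 per minute.
So Scanner 1's rate is 1/20 − 1/40 = 1/40, meaning 40 minutes alone.

40 minutes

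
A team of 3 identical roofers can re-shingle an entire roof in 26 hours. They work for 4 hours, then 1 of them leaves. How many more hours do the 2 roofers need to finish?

One roofer does 1/78 of the job per hour.
After 4 hours with 3 roofers, 2/13 is done (11/13 left).
With 2 roofers the rate is 2/78 = 1/39, so the rest takes 11/13 ÷ 1/39 = 33 hours.

33 hours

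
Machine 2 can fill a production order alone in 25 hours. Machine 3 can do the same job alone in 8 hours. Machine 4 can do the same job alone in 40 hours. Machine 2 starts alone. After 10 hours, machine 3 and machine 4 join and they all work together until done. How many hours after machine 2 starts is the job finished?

In the first 10 hours machine 2 alone does 10/25 = 2/5 of the job, leaving 3/5.
Once everyone is working, combined rate: 1/25 + 1/8 + 1/40 = (8 + 25 + 5)/200 = 38/200 = 19/100 per hour.
Remaining 3/5 at 19/100 per hour takes 60/19 hours.
Total from the start = 10 + 60/19 = 250/19 hours.

250/19 hours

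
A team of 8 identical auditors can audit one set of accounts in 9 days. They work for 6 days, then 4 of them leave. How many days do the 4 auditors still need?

6 days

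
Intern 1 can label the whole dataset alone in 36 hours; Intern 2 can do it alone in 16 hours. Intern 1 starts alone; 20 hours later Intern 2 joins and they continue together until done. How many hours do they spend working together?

64/13 hours

In 20 hours Intern 1 does 20/36 = 5/9 of the job, leaving 4/9.
Intern 1 and Intern 2 together work at 13/144 per hour, so finishing takes 4/9 ÷ 13/144 = 64/13 hours.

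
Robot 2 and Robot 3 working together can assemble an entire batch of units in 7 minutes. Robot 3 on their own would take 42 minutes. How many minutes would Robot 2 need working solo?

Combined rate is 1/7 per minute.
Known contribution: 1/42 per minute.
So Robot 2's rate is 1/7 − 1/42 = 5/42, meaning 42/5 minutes alone.

42/5 minutes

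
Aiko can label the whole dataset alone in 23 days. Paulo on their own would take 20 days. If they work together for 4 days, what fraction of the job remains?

72/115

Combined rate: 1/23 + 1/20 = (20 + 23)/460 = 43/460 per day.
In 4 days they complete 4·43/460 = 43/115 of the job.
So 72/115 remains.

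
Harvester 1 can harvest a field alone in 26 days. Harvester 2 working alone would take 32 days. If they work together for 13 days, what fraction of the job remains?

3/32

Combined rate: 1/26 + 1/32 = (16 + 13)/416 = 29/416 per day.
In 13 days they complete 13·29/416 = 29/32 of the job.
So 3/32 remains.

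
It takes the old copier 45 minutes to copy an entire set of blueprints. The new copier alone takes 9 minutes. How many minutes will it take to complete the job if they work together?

Combined rate: 1/45 + 1/9 = (1 + 5)/45 = 6/45 = 2/15 per minute.
Time = 1 ÷ (2/15) = 15/2 minutes.

15/2 minutes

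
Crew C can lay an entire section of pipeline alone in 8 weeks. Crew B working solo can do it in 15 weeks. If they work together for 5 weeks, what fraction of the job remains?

1/24

Combined rate: 1/8 + 1/15 = (15 + 8)/120 = 23/120 per week.
In 5 weeks they complete 5·23/120 = 23/24 of the job.
So 1/24 remains.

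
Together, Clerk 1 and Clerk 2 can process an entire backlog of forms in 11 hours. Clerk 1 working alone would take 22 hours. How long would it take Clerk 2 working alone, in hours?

22 hours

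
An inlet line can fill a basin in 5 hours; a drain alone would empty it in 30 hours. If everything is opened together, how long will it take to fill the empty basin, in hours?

Net rate = 1/5 − 1/30 = (6 − 1)/30 = 5/30 = 1/6 per hour.
Filling time = 1 ÷ (1/6) = 6 hours.

6 hours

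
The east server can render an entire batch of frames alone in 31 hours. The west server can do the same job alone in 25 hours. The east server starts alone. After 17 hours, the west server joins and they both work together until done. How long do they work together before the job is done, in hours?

25/4 hours

In the first 17 hours the east server alone does 17/31 of the job, leaving 14/31.
Once everyone is working, combined rate: 1/31 + 1/25 = (25 + 31)/775 = 56/775 per hour.
Remaining 14/31 at 56/775 per hour takes 25/4 hours.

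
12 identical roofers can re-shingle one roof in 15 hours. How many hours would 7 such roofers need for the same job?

Total work is 12·15 = 180 roofer-hours.
With 7 roofers: 180/7 hours.

180/7 hours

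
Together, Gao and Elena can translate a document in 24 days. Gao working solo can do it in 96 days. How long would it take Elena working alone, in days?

32 days

Combined rate is 1/24 per day.
Known contribution: 1/96 per day.
So Elena's rate is 1/24 − 1/96 = 1/32, meaning 32 days alone.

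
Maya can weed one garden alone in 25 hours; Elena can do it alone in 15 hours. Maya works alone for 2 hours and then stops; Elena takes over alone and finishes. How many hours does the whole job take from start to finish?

79/5 hours

In 2 hours Maya does 2/25 of the job, leaving 23/25.
Elena works at 1/15 per hour, so finishing takes 23/25 ÷ 1/15 = 69/5 hours.
Total time = 2 + 69/5 = 79/5 hours.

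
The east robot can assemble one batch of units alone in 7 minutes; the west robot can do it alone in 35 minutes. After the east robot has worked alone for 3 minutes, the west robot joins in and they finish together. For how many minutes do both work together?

In 3 minutes the east robot does 3/7 of the job, leaving 4/7.
The east robot and the west robot together work at 6/35 per minute, so finishing takes 4/7 ÷ 6/35 = 10/3 minutes.

10/3 minutes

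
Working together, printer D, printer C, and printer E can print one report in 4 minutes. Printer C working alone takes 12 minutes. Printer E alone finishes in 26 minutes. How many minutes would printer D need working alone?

39/5 minutes

Combined rate is 1/4 per minute.
Known contribution: 1/12 + 1/26 = (13 + 6)/156 = 19/156 per minute.
So printer D's rate is 1/4 − 19/156 = 5/39, meaning 39/5 minutes alone.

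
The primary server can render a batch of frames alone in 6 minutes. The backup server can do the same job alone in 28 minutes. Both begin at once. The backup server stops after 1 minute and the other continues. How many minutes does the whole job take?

In the first 1 minute the combined rate is 17/84, so 17/84 of the job is done, leaving 67/84.
After the backup server leaves the rate is 1/6 per minute; the remaining 67/84 takes 67/14 minutes.
Total = 1 + 67/14 = 81/14 minutes.

81/14 minutes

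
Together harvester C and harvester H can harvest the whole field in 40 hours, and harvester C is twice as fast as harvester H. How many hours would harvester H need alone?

120 hours

Let harvester H's rate be r; then harvester C's rate is 2r, so together (2 + 1)r = 3r = 1/40.
Thus r = 1/120 per hour.
Harvester H alone: 120 hours; harvester C alone: 60 hours.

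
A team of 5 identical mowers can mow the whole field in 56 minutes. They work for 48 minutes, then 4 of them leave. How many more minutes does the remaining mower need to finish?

40 minutes

One mower does 1/280 of the job per minute.
After 48 minutes with 5 mowers, 6/7 is done (1/7 left).
With 1 mower the rate is 1/280, so the rest takes 1/7 ÷ 1/280 = 40 minutes.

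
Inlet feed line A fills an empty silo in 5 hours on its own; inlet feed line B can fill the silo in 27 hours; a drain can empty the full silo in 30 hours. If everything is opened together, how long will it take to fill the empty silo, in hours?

54/11 hours

Net rate = 1/5 + 1/27 − 1/30 = (54 + 10 − 9)/270 = 55/270 = 11/54 per hour.
Filling time = 1 ÷ (11/54) = 54/11 hours.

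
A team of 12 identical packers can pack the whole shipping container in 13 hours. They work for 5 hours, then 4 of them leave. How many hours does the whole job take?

17 hours

One packer does 1/156 of the job per hour.
After 5 hours with 12 packers, 5/13 is done (8/13 left).
With 8 packers the rate is 8/156 = 2/39, so the rest takes 8/13 ÷ 2/39 = 12 hours.
Total = 5 + 12 = 17 hours.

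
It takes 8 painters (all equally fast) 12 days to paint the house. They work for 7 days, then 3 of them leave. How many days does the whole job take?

15 days

One painter does 1/96 of the job per day.
After 7 days with 8 painters, 7/12 is done (5/12 left).
With 5 painters the rate is 5/96, so the rest takes 5/12 ÷ 5/96 = 8 days.
Total = 7 + 8 = 15 days.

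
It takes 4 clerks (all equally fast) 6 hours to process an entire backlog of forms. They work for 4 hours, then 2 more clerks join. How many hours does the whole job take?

16/3 hours

One clerk does 1/24 of the job per hour.
After 4 hours with 4 clerks, 2/3 is done (1/3 left).
With 6 clerks the rate is 6/24 = 1/4, so the rest takes 1/3 ÷ 1/4 = 4/3 hours.
Total = 4 + 4/3 = 16/3 hours.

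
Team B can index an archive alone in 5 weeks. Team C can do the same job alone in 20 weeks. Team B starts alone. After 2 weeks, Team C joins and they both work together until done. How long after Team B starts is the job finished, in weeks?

In the first 2 weeks Team B alone does 2/5 of the job, leaving 3/5.
Once everyone is working, combined rate: 1/5 + 1/20 = (4 + 1)/20 = 5/20 = 1/4 per week.
Remaining 3/5 at 1/4 per week takes 12/5 weeks.
Total from the start = 2 + 12/5 = 22/5 weeks.

22/5 weeks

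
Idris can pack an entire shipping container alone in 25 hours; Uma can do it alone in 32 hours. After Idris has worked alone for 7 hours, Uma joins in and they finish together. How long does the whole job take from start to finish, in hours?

In 7 hours Idris does 7/25 of the job, leaving 18/25.
Idris and Uma together work at 57/800 per hour, so finishing takes 18/25 ÷ 57/800 = 192/19 hours.
Total time = 7 + 192/19 = 325/19 hours.

325/19 hours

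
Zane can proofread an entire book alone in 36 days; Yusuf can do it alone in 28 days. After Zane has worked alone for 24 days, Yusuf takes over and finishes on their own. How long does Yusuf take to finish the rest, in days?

In 24 days Zane does 24/36 = 2/3 of the job, leaving 1/3.
Yusuf works at 1/28 per day, so finishing takes 1/3 ÷ 1/28 = 28/3 days.

28/3 days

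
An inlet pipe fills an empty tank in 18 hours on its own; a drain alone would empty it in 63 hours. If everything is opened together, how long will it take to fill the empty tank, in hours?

Net rate = 1/18 − 1/63 = (7 − 2)/126 = 5/126 per hour.
Filling time = 1 ÷ (5/126) = 126/5 hours.

126/5 hours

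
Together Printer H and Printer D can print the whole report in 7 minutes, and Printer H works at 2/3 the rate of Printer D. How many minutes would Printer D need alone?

Let Printer D's rate be r; then Printer H's rate is (2/3)r, so together (2/3 + 1)r = (5/3)r = 1/7.
Thus r = 3/35 per minute.
Printer D alone: 35/3 minutes; Printer H alone: 35/2 minutes.

35/3 minutes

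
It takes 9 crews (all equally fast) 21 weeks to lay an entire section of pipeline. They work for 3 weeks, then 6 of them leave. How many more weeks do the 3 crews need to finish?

54 weeks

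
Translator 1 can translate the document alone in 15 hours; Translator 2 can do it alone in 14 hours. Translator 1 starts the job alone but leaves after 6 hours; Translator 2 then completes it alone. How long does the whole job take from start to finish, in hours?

In 6 hours Translator 1 does 6/15 = 2/5 of the job, leaving 3/5.
Translator 2 works at 1/14 per hour, so finishing takes 3/5 ÷ 1/14 = 42/5 hours.
Total time = 6 + 42/5 = 72/5 hours.

72/5 hours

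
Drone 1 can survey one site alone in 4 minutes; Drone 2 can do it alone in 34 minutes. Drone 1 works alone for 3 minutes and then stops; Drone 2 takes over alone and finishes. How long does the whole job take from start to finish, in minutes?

In 3 minutes Drone 1 does 3/4 of the job, leaving 1/4.
Drone 2 works at 1/34 per minute, so finishing takes 1/4 ÷ 1/34 = 17/2 minutes.
Total time = 3 + 17/2 = 23/2 minutes.

23/2 minutes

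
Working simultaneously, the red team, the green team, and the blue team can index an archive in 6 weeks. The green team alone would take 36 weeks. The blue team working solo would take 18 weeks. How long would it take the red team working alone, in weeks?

Combined rate is 1/6 per week.
Known contribution: 1/36 + 1/18 = (1 + 2)/36 = 3/36 = 1/12 per week.
So the red team's rate is 1/6 − 1/12 = 1/12, meaning 12 weeks alone.

12 weeks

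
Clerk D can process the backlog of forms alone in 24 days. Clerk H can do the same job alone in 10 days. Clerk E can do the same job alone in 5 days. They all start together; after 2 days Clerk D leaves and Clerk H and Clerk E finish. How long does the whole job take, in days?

55/18 days

In the first 2 days the combined rate is 41/120, so 41/60 of the job is done, leaving 19/60.
After Clerk D leaves the rate is 3/10 per day; the remaining 19/60 takes 19/18 days.
Total = 2 + 19/18 = 55/18 days.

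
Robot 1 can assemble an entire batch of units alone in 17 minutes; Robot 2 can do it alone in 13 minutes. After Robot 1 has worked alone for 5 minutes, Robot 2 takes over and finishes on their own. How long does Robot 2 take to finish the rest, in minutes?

In 5 minutes Robot 1 does 5/17 of the job, leaving 12/17.
Robot 2 works at 1/13 per minute, so finishing takes 12/17 ÷ 1/13 = 156/17 minutes.

156/17 minutes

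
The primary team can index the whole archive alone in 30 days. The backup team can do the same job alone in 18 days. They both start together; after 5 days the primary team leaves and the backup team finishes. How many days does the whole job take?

In the first 5 days the combined rate is 4/45, so 4/9 of the job is done, leaving 5/9.
After the primary team leaves the rate is 1/18 per day; the remaining 5/9 takes 10 days.
Total = 5 + 10 = 15 days.

15 days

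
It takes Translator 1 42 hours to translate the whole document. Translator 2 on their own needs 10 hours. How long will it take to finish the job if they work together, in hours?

Combined rate: 1/42 + 1/10 = (5 + 21)/210 = 26/210 = 13/105 per hour.
Time = 1 ÷ (13/105) = 105/13 hours.

105/13 hours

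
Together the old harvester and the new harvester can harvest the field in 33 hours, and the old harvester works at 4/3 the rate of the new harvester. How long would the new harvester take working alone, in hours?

77 hours

Let the new harvester's rate be r; then the old harvester's rate is (4/3)r, so together (4/3 + 1)r = (7/3)r = 1/33.
Thus r = 1/77 per hour.
The new harvester alone: 77 hours; the old harvester alone: 231/4 hours.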